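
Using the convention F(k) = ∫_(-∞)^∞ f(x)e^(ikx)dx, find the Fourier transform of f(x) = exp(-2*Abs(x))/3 4/(3*(k^2 + 4))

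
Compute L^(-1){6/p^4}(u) u^3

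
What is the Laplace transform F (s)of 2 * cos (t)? 2 * s/ (s^2 + 1)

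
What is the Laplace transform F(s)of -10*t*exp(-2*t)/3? -10/(3*(s + 2)^2)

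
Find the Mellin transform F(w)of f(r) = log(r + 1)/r -pi*csc(pi*w)/(w - 1)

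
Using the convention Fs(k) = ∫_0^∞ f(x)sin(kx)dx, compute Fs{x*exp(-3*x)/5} 6*k/(5*(k^2 + 9)^2)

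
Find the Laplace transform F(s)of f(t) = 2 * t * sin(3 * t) 12 * s/(s^2 + 9)^2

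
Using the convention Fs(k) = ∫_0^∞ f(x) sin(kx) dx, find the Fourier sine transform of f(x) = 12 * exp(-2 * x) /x 12 * atan(k/2) 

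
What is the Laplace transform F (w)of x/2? 1/ (2 * w^2)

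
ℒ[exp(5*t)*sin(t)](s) 1/((s - 5)^2 + 1)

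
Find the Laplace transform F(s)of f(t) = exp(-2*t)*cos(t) (s + 2)/((s + 2)^2 + 1)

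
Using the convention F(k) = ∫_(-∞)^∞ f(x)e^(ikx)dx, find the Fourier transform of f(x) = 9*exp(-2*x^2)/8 9*sqrt(2)*sqrt(pi)*exp(-k^2/8)/16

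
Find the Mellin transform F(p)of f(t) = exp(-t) gamma(p)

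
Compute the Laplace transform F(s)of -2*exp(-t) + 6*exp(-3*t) 6/(s + 3) - 2/(s + 1)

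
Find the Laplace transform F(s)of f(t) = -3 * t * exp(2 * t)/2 -3/(2 * (s - 2)^2)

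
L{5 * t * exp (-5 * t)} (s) 5/ (s+5)^2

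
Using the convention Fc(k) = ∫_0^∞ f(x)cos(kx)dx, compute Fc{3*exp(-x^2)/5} 3*sqrt(pi)*exp(-k^2/4)/10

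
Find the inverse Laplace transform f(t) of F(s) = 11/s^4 11 * t^3/6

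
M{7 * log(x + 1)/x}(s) -7 * pi * csc(pi * s)/(s - 1)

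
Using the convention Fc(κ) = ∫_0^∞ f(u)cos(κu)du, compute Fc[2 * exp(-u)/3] 2/(3 * (κ^2 + 1))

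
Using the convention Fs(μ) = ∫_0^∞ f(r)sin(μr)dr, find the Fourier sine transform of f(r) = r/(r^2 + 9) pi * exp(-3 * μ)/2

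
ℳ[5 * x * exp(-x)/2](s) 5 * gamma(s + 1)/2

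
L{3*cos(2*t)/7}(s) 3*s/(7*(s^2 + 4))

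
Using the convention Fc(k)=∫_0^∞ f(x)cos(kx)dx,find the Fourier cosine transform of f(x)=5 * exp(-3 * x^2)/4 5 * sqrt(3) * sqrt(pi) * exp(-k^2/12)/24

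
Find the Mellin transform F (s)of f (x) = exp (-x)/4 gamma (s)/4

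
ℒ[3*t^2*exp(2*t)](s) 6/(s - 2)^3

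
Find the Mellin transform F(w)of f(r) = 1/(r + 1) pi * csc(pi * w)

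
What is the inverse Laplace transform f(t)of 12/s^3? 6 * t^2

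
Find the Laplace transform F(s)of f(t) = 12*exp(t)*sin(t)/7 12/(7*((s - 1)^2 + 1))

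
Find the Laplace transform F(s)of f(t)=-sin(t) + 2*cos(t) 2*s/(s^2 + 1) - 1/(s^2 + 1)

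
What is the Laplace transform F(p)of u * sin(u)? 2 * p/(p^2 + 1)^2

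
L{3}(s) 3/s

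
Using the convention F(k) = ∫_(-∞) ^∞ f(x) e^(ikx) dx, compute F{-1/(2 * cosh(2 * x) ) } -pi/(4 * cosh(pi * k/4) ) 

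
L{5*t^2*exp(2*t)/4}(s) 5/(2*(s - 2)^3)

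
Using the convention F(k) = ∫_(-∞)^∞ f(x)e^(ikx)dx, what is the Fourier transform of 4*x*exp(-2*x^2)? sqrt(2)*I*sqrt(pi)*k*exp(-k^2/8)/2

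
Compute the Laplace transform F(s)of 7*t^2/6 7/(3*s^3)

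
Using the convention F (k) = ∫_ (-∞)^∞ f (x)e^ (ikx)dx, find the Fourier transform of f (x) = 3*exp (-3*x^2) sqrt (3)*sqrt (pi)*exp (-k^2/12)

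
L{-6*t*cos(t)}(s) 6*(1 - s^2)/(s^2 + 1)^2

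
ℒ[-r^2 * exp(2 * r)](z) -2/(z - 2)^3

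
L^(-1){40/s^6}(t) t^5/3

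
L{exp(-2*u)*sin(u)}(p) 1/((p + 2)^2 + 1)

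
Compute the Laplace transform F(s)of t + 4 4/s + s^(-2)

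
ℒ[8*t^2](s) 16/s^3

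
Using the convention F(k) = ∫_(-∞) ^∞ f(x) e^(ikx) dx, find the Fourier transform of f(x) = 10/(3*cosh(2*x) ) 5*pi/(3*cosh(pi*k/4) ) 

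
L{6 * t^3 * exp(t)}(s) 36/(s - 1)^4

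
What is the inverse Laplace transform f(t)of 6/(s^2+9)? 2 * sin(3 * t)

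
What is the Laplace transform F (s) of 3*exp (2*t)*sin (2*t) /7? 6/ (7*( (s - 2) ^2+4) ) 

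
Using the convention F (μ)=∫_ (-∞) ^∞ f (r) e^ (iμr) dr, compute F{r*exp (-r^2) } I*sqrt (pi)*μ*exp (-μ^2/4) /2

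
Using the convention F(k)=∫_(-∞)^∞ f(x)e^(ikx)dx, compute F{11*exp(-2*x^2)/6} 11*sqrt(2)*sqrt(pi)*exp(-k^2/8)/12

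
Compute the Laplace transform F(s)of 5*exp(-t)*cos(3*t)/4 5*(s+1)/(4*((s+1)^2+9))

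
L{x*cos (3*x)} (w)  (w^2 - 9)/ (w^2+9)^2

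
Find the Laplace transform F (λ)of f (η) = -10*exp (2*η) -10/ (λ - 2)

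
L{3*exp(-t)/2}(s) 3/(2*(s+1))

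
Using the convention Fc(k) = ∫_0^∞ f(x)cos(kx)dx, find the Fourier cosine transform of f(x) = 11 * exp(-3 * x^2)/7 11 * sqrt(3) * sqrt(pi) * exp(-k^2/12)/42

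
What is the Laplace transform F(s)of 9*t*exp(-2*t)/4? 9/(4*(s+2)^2)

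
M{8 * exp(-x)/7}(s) 8 * gamma(s)/7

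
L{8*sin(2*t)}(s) 16/(s^2+4)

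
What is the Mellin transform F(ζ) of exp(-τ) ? gamma(ζ) 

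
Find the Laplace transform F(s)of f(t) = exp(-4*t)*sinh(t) 1/((s + 4)^2 - 1)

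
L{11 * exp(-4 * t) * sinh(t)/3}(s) 11/(3 * ((s + 4)^2 - 1))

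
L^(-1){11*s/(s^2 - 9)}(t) 11*cosh(3*t)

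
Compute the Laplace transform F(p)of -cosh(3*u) -p/(p^2 - 9)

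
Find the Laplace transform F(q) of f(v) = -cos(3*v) -q/(q^2 + 9) 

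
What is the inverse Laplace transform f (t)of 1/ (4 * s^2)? t/4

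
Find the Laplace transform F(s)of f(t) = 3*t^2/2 3/s^3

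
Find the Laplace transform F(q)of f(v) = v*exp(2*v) (q - 2)^(-2)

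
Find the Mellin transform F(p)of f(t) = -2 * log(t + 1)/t 2 * pi * csc(pi * p)/(p - 1)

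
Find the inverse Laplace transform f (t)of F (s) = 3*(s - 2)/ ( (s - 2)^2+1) 3*exp (2*t)*cos (t)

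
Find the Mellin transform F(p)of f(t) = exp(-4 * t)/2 gamma(p)/(2 * 2^(2 * p))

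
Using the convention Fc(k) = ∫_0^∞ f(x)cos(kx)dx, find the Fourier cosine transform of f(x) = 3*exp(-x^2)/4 3*sqrt(pi)*exp(-k^2/4)/8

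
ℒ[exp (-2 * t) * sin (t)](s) 1/ ( (s+2)^2+1)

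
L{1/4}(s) 1/(4*s)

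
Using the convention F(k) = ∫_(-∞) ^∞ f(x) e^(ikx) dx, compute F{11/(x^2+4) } 11 * pi * exp(-2 * Abs(k) ) /2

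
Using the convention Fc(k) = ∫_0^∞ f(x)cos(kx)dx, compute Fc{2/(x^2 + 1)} pi*exp(-k)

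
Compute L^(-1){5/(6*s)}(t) 5/6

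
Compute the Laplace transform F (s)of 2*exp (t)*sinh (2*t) 4/ ( (s - 1)^2 - 4)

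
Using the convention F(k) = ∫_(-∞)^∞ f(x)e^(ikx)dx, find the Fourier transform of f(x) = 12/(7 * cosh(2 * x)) 6 * pi/(7 * cosh(pi * k/4))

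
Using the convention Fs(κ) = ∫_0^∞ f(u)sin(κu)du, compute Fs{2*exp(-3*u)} 2*κ/(κ^2 + 9)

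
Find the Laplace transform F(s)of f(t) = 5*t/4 5/(4*s^2)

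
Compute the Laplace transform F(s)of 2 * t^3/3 4/s^4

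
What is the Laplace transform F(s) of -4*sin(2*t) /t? -4*atan(2/s) 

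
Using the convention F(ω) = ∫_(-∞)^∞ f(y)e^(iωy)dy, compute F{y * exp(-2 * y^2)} sqrt(2) * I * sqrt(pi) * ω * exp(-ω^2/8)/8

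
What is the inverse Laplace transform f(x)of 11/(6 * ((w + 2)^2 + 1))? 11 * exp(-2 * x) * sin(x)/6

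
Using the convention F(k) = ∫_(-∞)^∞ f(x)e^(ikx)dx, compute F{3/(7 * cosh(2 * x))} 3 * pi/(14 * cosh(pi * k/4))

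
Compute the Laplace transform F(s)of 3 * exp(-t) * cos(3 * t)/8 3 * (s+1)/(8 * ((s+1)^2+9))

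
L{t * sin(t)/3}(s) 2 * s/(3 * (s^2 + 1)^2)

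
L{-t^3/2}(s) -3/s^4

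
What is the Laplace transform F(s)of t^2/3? 2/(3*s^3)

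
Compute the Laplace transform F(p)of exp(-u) 1/(p + 1)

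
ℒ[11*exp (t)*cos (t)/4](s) 11*(s - 1)/ (4*( (s - 1)^2 + 1))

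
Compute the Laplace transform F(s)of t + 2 2/s + s^(-2)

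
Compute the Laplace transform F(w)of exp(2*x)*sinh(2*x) 2/(w*(w - 4))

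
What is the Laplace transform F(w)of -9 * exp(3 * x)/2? -9/(2 * w - 6)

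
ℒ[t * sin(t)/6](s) s/(3 * (s^2 + 1)^2)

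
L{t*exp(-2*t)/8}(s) 1/(8*(s + 2)^2)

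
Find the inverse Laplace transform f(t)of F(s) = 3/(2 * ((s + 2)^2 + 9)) exp(-2 * t) * sin(3 * t)/2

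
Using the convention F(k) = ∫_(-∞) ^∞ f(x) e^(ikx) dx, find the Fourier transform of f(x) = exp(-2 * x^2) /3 sqrt(2) * sqrt(pi) * exp(-k^2/8) /6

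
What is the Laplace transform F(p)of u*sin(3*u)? 6*p/(p^2 + 9)^2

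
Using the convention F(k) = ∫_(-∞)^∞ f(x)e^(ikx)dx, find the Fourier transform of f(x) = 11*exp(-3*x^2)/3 11*sqrt(3)*sqrt(pi)*exp(-k^2/12)/9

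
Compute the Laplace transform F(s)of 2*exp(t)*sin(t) 2/((s - 1)^2 + 1)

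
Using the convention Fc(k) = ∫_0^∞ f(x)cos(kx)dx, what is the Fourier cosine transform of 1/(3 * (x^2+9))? pi * exp(-3 * k)/18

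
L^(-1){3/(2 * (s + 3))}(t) 3 * exp(-3 * t)/2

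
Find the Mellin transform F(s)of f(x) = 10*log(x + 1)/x -10*pi*csc(pi*s)/(s - 1)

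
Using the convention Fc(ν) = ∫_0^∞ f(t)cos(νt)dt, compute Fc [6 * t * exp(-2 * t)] 6 * (4 - ν^2)/(ν^2 + 4)^2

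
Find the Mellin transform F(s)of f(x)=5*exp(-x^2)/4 5*gamma(s/2)/8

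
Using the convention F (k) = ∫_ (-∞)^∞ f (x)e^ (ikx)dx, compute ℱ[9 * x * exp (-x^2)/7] 9 * I * sqrt (pi) * k * exp (-k^2/4)/14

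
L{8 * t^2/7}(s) 16/(7 * s^3)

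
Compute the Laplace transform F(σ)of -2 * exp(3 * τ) -2/(σ - 3)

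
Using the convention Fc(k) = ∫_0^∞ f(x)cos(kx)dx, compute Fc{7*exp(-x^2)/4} 7*sqrt(pi)*exp(-k^2/4)/8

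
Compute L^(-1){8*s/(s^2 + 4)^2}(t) 2*t*sin(2*t)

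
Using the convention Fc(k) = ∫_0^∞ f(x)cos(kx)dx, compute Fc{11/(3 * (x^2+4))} 11 * pi * exp(-2 * k)/12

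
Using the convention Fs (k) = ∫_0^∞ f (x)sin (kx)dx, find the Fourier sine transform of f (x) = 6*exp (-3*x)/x 6*atan (k/3)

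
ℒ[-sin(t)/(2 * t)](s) -atan(1/s)/2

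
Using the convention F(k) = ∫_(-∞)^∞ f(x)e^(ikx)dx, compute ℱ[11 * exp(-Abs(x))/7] 22/(7 * (k^2+1))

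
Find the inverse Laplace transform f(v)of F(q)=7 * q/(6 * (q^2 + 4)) 7 * cos(2 * v)/6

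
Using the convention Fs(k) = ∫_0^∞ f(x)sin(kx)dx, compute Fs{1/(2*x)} pi/4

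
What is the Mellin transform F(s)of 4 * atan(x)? -2 * pi * sec(pi * s/2)/s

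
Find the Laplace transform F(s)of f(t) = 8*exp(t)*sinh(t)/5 8/(5*s*(s - 2))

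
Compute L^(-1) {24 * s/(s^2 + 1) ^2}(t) 12 * t * sin(t) 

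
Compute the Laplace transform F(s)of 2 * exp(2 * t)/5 2/(5 * (s - 2))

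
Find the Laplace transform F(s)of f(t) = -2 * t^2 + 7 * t 7/s^2 - 4/s^3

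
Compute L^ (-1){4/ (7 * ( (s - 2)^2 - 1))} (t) 4 * exp (2 * t) * sinh (t)/7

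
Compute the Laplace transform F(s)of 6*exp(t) 6/(s - 1)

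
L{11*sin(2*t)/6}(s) 11/(3*(s^2 + 4))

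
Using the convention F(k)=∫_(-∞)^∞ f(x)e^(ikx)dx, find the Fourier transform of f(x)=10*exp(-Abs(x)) 20/(k^2 + 1)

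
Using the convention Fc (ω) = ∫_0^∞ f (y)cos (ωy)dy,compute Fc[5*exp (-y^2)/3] 5*sqrt (pi)*exp (-ω^2/4)/6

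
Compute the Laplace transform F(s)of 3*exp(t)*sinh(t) 3/(s*(s - 2))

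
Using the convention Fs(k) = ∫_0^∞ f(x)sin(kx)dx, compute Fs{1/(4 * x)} pi/8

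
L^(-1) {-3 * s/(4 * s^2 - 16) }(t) -3 * cosh(2 * t) /4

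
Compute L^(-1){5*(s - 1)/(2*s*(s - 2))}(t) 5*exp(t)*cosh(t)/2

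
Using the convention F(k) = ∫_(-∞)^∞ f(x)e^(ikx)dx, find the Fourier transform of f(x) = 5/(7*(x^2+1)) 5*pi*exp(-Abs(k))/7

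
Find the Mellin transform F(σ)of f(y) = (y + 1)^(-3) pi*(σ - 2)*(σ - 1)/(2*sin(pi*σ))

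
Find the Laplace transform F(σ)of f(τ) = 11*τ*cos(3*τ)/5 11*(σ^2 - 9)/(5*(σ^2 + 9)^2)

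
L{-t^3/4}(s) -3/(2*s^4)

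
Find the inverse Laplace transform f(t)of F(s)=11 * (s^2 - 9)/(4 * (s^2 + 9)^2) 11 * t * cos(3 * t)/4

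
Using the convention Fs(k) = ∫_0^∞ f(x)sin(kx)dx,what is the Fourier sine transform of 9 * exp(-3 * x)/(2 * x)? 9 * atan(k/3)/2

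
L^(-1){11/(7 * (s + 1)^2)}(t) 11 * t * exp(-t)/7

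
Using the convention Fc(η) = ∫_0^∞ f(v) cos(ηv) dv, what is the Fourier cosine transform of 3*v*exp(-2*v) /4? 3*(4 - η^2) /(4*(η^2+4) ^2) 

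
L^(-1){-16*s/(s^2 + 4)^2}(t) -4*t*sin(2*t)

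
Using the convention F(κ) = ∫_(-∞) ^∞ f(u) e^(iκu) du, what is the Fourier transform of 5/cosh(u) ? 5*pi/cosh(pi*κ/2) 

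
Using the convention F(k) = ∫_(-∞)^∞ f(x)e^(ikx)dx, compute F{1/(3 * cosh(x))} pi/(3 * cosh(pi * k/2))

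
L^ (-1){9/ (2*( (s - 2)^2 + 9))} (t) 3*exp (2*t)*sin (3*t)/2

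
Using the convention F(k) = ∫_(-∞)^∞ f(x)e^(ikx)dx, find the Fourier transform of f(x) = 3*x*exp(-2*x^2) 3*sqrt(2)*I*sqrt(pi)*k*exp(-k^2/8)/8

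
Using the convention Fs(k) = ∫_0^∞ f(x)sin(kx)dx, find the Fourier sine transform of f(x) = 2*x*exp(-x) 4*k/(k^2 + 1)^2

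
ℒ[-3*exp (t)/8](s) -3/ (8*s - 8)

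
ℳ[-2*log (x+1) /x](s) 2*pi*csc (pi*s) / (s - 1) 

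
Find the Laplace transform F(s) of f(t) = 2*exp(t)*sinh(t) 2/(s*(s - 2) ) 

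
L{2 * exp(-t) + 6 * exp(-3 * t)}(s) 6/(s + 3) + 2/(s + 1)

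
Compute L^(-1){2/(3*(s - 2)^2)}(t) 2*t*exp(2*t)/3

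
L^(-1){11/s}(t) 11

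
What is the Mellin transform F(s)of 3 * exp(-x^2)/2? 3 * gamma(s/2)/4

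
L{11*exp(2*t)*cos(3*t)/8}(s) 11*(s - 2)/(8*((s - 2)^2+9))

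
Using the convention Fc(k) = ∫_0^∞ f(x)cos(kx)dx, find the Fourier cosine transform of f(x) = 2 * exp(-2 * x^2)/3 sqrt(2) * sqrt(pi) * exp(-k^2/8)/6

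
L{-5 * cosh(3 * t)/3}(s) -5 * s/(3 * s^2 - 27)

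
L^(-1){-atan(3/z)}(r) -sin(3*r)/r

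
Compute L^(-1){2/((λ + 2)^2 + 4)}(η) exp(-2*η)*sin(2*η)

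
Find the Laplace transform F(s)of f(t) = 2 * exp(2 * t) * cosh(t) 2 * (s - 2)/((s - 2)^2-1)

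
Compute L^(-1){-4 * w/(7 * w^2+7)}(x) -4 * cos(x)/7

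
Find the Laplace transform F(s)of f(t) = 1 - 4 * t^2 1/s - 8/s^3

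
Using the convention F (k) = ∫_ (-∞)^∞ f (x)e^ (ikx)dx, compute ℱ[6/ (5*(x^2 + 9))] 2*pi*exp (-3*Abs (k))/5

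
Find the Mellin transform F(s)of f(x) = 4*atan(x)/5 -2*pi*sec(pi*s/2)/(5*s)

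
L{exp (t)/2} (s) 1/ (2*(s - 1))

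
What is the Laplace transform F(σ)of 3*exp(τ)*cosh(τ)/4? 3*(σ - 1)/(4*σ*(σ - 2))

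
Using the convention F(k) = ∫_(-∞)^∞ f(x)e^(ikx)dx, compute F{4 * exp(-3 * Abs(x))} 24/(k^2 + 9)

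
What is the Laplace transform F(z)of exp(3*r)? 1/(z - 3)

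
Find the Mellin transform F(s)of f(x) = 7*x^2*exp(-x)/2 7*gamma(s + 2)/2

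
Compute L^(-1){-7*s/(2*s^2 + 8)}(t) -7*cos(2*t)/2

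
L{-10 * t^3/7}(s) -60/(7 * s^4)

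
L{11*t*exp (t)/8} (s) 11/ (8*(s - 1)^2)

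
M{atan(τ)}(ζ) -pi * sec(pi * ζ/2)/(2 * ζ)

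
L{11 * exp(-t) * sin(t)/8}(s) 11/(8 * ((s+1)^2+1))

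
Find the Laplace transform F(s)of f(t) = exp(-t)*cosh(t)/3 (s + 1)/(3*s*(s + 2))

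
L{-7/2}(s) -7/(2 * s)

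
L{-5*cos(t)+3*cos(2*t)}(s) 3*s/(s^2+4) - 5*s/(s^2+1)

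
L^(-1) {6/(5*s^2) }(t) 6*t/5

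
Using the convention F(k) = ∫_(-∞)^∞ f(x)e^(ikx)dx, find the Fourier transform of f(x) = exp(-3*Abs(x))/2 3/(k^2 + 9)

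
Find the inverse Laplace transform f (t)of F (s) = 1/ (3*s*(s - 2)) exp (t)*sinh (t)/3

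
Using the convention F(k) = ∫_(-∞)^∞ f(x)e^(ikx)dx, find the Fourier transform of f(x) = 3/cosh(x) 3*pi/cosh(pi*k/2)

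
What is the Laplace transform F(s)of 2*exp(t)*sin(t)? 2/((s - 1)^2 + 1)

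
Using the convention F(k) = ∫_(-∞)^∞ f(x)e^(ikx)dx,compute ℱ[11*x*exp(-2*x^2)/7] 11*sqrt(2)*I*sqrt(pi)*k*exp(-k^2/8)/56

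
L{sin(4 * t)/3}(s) 4/(3 * (s^2 + 16))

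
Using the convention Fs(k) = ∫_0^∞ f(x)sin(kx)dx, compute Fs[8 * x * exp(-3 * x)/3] 16 * k/(k^2+9)^2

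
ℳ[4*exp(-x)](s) 4*gamma(s)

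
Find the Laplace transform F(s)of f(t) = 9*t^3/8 27/(4*s^4)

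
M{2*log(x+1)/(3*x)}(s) -2*pi*csc(pi*s)/(3*s - 3)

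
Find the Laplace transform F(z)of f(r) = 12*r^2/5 24/(5*z^3)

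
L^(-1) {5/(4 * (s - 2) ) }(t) 5 * exp(2 * t) /4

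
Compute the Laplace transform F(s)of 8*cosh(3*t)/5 8*s/(5*(s^2-9))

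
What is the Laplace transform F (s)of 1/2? 1/ (2 * s)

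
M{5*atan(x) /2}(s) -5*pi*sec(pi*s/2) /(4*s) 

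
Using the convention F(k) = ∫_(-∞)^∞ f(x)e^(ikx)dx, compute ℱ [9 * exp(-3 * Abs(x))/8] 27/(4 * (k^2 + 9))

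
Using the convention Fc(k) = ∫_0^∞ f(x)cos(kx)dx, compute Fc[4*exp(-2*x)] 8/(k^2 + 4)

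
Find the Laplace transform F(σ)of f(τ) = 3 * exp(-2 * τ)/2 3/(2 * (σ + 2))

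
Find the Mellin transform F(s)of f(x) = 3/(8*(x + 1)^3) 3*pi*(s - 2)*(s - 1)/(16*sin(pi*s))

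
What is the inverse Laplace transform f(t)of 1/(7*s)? 1/7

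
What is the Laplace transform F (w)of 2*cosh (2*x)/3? 2*w/ (3*(w^2 - 4))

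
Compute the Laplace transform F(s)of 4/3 4/(3 * s)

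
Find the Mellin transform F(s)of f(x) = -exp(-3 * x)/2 -gamma(s)/(2 * 3^s)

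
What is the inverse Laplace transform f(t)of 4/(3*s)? 4/3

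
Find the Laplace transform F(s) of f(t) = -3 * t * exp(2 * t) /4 -3/(4 * (s - 2) ^2) 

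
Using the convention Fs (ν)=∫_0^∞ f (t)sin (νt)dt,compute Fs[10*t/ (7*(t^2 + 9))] 5*pi*exp (-3*ν)/7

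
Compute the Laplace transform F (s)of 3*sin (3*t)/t 3*atan (3/s)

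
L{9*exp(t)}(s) 9/(s - 1)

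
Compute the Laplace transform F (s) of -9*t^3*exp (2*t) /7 -54/ (7*(s - 2) ^4) 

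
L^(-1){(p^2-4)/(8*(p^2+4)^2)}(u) u*cos(2*u)/8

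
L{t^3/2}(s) 3/s^4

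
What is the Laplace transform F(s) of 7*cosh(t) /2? 7*s/(2*(s^2 - 1) ) 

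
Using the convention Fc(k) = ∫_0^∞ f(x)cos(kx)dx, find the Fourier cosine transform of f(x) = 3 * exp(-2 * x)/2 3/(k^2 + 4)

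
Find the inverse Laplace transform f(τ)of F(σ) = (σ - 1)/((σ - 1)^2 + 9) exp(τ)*cos(3*τ)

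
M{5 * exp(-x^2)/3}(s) 5 * gamma(s/2)/6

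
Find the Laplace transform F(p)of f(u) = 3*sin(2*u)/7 6/(7*(p^2 + 4))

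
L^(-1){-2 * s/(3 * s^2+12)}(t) -2 * cos(2 * t)/3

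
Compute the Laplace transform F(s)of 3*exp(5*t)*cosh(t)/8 3*(s - 5)/(8*((s - 5)^2 - 1))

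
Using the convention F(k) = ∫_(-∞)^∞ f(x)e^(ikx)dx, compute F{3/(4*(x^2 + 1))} 3*pi*exp(-Abs(k))/4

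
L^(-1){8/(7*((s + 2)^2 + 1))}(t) 8*exp(-2*t)*sin(t)/7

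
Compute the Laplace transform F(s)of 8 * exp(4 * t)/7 8/(7 * (s - 4))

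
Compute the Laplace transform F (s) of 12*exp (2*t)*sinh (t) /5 12/ (5*( (s - 2) ^2-1) ) 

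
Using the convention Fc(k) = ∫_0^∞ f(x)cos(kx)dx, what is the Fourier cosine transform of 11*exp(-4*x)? 44/(k^2 + 16)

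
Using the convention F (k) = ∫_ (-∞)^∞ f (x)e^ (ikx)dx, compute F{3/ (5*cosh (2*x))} 3*pi/ (10*cosh (pi*k/4))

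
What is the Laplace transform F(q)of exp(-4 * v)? 1/(q+4)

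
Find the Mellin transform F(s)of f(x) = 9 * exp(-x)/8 9 * gamma(s)/8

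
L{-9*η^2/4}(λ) -9/(2*λ^3) 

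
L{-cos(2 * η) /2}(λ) -λ/(2 * λ^2+8) 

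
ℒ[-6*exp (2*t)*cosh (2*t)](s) 6*(2 - s)/ (s*(s - 4))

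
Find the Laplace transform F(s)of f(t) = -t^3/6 -1/s^4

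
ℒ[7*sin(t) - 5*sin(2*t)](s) 7/(s^2+1) - 10/(s^2+4)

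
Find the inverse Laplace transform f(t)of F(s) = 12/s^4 2*t^3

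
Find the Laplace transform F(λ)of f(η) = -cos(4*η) -λ/(λ^2+16)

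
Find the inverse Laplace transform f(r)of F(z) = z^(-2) r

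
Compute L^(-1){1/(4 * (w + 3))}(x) exp(-3 * x)/4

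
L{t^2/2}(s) s^(-3)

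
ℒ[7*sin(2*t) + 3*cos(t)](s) 14/(s^2 + 4) + 3*s/(s^2 + 1)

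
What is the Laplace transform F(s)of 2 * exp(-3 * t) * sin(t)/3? 2/(3 * ((s+3)^2+1))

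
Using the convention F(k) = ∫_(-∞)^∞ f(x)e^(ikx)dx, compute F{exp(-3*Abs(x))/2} 3/(k^2+9)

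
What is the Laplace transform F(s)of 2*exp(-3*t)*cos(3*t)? 2*(s+3)/((s+3)^2+9)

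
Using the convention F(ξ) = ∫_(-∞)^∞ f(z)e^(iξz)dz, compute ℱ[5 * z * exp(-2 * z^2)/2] 5 * sqrt(2) * I * sqrt(pi) * ξ * exp(-ξ^2/8)/16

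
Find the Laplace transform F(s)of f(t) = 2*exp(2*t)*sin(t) 2/((s - 2)^2 + 1)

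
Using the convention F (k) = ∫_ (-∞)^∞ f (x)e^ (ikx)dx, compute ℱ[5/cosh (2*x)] 5*pi/ (2*cosh (pi*k/4))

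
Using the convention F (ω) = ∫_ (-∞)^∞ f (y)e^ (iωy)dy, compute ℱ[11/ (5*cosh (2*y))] 11*pi/ (10*cosh (pi*ω/4))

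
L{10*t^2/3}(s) 20/(3*s^3)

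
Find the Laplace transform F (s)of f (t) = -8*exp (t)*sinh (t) -8/ (s*(s - 2))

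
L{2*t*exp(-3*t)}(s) 2/(s + 3)^2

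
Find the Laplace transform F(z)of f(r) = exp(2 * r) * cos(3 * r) (z - 2)/((z - 2)^2 + 9)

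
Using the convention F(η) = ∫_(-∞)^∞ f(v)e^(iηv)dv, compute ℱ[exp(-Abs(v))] 2/(η^2 + 1)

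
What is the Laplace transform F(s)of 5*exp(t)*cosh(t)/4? 5*(s - 1)/(4*s*(s - 2))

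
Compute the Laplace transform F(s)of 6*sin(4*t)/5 24/(5*(s^2+16))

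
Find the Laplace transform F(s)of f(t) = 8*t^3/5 48/(5*s^4)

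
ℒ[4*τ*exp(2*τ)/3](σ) 4/(3*(σ - 2)^2)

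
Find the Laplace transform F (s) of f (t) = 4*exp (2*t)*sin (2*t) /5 8/ (5*( (s - 2) ^2 + 4) ) 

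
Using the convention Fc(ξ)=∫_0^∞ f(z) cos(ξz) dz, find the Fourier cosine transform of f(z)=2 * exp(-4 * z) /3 8/(3 * (ξ^2 + 16) ) 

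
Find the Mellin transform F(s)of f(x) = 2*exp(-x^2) gamma(s/2)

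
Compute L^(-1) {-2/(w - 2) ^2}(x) -2*x*exp(2*x) 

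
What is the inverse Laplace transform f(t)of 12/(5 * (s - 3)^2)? 12 * t * exp(3 * t)/5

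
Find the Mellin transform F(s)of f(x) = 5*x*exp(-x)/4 5*gamma(s + 1)/4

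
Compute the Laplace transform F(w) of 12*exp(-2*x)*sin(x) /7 12/(7*((w + 2) ^2 + 1) ) 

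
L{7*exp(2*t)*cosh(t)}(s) 7*(s - 2)/((s - 2)^2 - 1)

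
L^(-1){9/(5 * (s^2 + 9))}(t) 3 * sin(3 * t)/5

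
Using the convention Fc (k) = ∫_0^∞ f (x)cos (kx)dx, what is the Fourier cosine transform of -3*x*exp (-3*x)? 3*(k^2 - 9)/ (k^2 + 9)^2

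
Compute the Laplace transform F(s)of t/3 1/(3*s^2)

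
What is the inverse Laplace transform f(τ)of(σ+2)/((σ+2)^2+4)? exp(-2 * τ) * cos(2 * τ)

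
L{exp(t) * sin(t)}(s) 1/((s - 1)^2 + 1)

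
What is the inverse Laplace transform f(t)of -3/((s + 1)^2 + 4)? -3*exp(-t)*sin(2*t)/2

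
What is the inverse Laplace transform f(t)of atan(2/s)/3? sin(2*t)/(3*t)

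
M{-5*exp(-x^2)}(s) -5*gamma(s/2)/2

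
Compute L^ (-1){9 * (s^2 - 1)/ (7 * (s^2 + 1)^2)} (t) 9 * t * cos (t)/7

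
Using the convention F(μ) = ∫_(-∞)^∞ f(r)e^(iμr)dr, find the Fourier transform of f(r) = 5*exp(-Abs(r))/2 5/(μ^2 + 1)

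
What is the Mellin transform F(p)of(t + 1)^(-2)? (-pi*p + pi)/sin(pi*p)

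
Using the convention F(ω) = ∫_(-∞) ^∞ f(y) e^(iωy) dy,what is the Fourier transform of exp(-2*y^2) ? sqrt(2)*sqrt(pi)*exp(-ω^2/8) /2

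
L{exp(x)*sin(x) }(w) 1/((w - 1) ^2 + 1) 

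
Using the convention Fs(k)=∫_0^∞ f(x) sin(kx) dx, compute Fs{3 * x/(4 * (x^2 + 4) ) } 3 * pi * exp(-2 * k) /8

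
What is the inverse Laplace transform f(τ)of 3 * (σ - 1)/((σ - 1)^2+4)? 3 * exp(τ) * cos(2 * τ)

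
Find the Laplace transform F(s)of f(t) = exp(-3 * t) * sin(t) 1/((s + 3)^2 + 1)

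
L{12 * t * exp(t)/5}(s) 12/(5 * (s - 1)^2)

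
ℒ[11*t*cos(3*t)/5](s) 11*(s^2 - 9)/(5*(s^2 + 9)^2)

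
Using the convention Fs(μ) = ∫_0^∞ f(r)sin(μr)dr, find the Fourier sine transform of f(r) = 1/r pi/2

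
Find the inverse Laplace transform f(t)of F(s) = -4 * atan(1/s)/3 -4 * sin(t)/(3 * t)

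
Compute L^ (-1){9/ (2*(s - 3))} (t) 9*exp (3*t)/2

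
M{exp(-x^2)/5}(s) gamma(s/2)/10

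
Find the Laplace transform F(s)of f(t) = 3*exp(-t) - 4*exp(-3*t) 3/(s+1) - 4/(s+3)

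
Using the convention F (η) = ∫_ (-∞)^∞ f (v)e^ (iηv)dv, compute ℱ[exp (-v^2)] sqrt (pi)*exp (-η^2/4)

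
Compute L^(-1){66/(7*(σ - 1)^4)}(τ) 11*τ^3*exp(τ)/7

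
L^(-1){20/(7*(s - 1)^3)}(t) 10*t^2*exp(t)/7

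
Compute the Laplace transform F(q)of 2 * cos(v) 2 * q/(q^2 + 1)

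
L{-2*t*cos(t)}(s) 2*(1 - s^2)/(s^2 + 1)^2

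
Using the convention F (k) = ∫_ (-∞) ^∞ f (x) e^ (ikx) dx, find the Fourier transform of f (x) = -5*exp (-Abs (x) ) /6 -5/ (3*k^2 + 3) 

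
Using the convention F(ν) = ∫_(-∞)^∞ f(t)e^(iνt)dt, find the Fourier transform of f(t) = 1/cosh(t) pi/cosh(pi * ν/2)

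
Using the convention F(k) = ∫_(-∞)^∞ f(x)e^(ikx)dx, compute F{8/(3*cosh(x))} 8*pi/(3*cosh(pi*k/2))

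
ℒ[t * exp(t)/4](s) 1/(4 * (s - 1)^2)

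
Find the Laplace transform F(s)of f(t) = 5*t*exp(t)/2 5/(2*(s - 1)^2)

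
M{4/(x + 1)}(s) 4 * pi * csc(pi * s)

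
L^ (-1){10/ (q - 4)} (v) 10*exp (4*v)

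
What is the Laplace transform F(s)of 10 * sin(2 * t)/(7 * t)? 10 * atan(2/s)/7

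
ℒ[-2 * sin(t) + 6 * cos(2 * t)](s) 6 * s/(s^2 + 4) - 2/(s^2 + 1)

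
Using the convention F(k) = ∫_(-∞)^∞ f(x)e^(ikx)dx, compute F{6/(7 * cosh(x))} 6 * pi/(7 * cosh(pi * k/2))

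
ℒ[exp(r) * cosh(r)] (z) (z - 1) /(z * (z - 2) ) 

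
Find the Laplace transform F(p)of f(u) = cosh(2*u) p/(p^2 - 4)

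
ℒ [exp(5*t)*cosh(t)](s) (s - 5)/((s - 5)^2 - 1)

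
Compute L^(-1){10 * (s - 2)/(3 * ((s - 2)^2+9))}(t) 10 * exp(2 * t) * cos(3 * t)/3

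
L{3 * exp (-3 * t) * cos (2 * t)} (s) 3 * (s + 3)/ ( (s + 3)^2 + 4)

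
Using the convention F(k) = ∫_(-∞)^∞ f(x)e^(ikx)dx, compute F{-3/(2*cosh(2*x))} -3*pi/(4*cosh(pi*k/4))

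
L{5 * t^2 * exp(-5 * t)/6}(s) 5/(3 * (s + 5)^3)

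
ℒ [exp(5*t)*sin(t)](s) 1/((s - 5)^2 + 1)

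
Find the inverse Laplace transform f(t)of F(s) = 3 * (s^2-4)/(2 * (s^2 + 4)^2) 3 * t * cos(2 * t)/2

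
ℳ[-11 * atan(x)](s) 11 * pi * sec(pi * s/2)/(2 * s)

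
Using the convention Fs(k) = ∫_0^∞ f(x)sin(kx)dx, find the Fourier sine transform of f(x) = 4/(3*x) 2*pi/3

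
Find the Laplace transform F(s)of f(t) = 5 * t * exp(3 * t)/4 5/(4 * (s - 3)^2)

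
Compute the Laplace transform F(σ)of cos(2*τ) σ/(σ^2 + 4)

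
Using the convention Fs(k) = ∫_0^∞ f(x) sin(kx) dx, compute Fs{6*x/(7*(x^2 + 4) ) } 3*pi*exp(-2*k) /7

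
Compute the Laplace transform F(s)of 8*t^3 48/s^4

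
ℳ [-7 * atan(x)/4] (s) 7 * pi * sec(pi * s/2)/(8 * s)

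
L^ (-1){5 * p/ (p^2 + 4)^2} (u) 5 * u * sin (2 * u)/4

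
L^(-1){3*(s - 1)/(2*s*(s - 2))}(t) 3*exp(t)*cosh(t)/2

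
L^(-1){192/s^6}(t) 8 * t^5/5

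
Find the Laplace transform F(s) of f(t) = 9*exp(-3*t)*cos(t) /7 9*(s + 3) /(7*((s + 3) ^2 + 1) ) 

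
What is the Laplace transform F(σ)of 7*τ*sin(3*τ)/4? 21*σ/(2*(σ^2 + 9)^2)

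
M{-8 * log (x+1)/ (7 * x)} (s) 8 * pi * csc (pi * s)/ (7 * (s - 1))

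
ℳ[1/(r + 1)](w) pi * csc(pi * w)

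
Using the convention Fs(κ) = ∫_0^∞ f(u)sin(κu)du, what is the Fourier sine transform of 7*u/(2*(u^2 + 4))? 7*pi*exp(-2*κ)/4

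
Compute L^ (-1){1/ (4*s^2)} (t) t/4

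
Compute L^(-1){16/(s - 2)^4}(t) 8 * t^3 * exp(2 * t)/3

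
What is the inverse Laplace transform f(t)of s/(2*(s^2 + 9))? cos(3*t)/2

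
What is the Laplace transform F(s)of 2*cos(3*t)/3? 2*s/(3*(s^2 + 9))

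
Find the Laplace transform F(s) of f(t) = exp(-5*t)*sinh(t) 1/((s + 5) ^2 - 1) 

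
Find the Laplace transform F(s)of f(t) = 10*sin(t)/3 10/(3*(s^2+1))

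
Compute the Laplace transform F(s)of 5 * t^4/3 40/s^5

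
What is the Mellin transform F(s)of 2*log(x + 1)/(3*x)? -2*pi*csc(pi*s)/(3*s - 3)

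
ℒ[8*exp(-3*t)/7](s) 8/(7*(s + 3))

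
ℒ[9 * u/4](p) 9/(4 * p^2)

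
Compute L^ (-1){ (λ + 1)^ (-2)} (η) η*exp (-η)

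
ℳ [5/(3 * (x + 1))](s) 5 * pi * csc(pi * s)/3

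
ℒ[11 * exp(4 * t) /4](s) 11/(4 * (s - 4) ) 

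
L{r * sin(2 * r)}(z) 4 * z/(z^2 + 4)^2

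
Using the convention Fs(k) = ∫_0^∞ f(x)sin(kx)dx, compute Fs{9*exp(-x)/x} 9*atan(k)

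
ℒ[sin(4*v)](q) 4/(q^2+16)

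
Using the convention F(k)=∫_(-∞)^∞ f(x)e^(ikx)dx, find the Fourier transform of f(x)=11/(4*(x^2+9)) 11*pi*exp(-3*Abs(k))/12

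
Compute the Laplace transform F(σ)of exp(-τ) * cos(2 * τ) (σ + 1)/((σ + 1)^2 + 4)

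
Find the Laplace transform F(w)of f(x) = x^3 6/w^4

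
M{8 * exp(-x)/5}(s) 8 * gamma(s)/5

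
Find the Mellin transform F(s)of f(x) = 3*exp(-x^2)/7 3*gamma(s/2)/14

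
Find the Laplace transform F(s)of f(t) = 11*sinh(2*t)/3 22/(3*(s^2 - 4))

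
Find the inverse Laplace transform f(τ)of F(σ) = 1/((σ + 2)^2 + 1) exp(-2*τ)*sin(τ)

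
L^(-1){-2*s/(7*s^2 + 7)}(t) -2*cos(t)/7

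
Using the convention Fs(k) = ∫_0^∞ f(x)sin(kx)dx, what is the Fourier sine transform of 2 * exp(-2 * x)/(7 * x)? 2 * atan(k/2)/7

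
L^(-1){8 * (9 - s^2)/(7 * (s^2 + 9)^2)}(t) -8 * t * cos(3 * t)/7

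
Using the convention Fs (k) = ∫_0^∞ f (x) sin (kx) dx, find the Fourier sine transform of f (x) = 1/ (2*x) pi/4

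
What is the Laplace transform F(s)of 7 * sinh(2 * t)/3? 14/(3 * (s^2 - 4))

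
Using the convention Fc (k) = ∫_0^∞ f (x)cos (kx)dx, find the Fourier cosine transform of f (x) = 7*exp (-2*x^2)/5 7*sqrt (2)*sqrt (pi)*exp (-k^2/8)/20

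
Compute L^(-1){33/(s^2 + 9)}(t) 11*sin(3*t)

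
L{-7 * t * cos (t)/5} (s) 7 * (1 - s^2)/ (5 * (s^2+1)^2)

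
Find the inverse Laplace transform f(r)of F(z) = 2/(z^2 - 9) 2 * sinh(3 * r)/3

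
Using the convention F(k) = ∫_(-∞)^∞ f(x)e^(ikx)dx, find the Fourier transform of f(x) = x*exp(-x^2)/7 I*sqrt(pi)*k*exp(-k^2/4)/14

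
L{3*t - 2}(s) 3/s^2 - 2/s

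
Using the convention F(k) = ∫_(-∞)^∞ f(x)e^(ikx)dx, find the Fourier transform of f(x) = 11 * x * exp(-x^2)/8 11 * I * sqrt(pi) * k * exp(-k^2/4)/16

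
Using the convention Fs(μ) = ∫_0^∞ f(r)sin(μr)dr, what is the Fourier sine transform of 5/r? 5*pi/2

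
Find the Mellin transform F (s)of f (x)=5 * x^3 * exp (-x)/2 5 * gamma (s + 3)/2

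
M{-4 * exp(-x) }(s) -4 * gamma(s) 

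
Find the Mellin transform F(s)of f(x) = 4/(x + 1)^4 2*gamma(s)*gamma(4 - s)/3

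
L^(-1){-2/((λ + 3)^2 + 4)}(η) -exp(-3*η)*sin(2*η)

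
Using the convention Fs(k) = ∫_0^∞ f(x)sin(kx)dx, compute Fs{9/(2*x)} 9*pi/4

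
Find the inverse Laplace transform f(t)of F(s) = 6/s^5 t^4/4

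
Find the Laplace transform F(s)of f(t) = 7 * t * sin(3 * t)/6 7 * s/(s^2 + 9)^2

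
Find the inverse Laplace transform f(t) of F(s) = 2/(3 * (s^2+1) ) 2 * sin(t) /3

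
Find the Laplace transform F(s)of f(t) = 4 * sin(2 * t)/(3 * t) 4 * atan(2/s)/3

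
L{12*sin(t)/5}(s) 12/(5*(s^2 + 1))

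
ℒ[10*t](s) 10/s^2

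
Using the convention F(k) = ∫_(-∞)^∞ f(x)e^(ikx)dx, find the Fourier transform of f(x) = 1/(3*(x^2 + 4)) pi*exp(-2*Abs(k))/6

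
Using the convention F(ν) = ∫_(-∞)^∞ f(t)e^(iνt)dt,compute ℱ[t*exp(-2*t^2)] sqrt(2)*I*sqrt(pi)*ν*exp(-ν^2/8)/8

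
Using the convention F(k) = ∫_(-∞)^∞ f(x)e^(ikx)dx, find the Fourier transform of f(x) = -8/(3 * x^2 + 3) -8 * pi * exp(-Abs(k))/3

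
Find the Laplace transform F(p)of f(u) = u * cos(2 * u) (p^2 - 4)/(p^2 + 4)^2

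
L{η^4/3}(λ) 8/λ^5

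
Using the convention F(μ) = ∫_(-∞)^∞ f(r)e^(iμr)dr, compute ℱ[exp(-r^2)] sqrt(pi)*exp(-μ^2/4)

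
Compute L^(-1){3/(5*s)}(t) 3/5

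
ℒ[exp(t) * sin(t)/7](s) 1/(7 * ((s - 1)^2 + 1))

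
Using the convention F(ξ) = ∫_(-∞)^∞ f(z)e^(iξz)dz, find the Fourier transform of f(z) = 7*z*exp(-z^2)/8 7*I*sqrt(pi)*ξ*exp(-ξ^2/4)/16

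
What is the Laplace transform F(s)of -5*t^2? -10/s^3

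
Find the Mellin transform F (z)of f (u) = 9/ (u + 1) 9*pi*csc (pi*z)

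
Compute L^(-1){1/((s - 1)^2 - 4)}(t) exp(t) * sinh(2 * t)/2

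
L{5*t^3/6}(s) 5/s^4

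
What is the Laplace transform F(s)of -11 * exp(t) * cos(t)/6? 11 * (1 - s)/(6 * ((s - 1)^2 + 1))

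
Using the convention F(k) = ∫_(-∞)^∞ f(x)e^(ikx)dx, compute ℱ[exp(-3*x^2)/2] sqrt(3)*sqrt(pi)*exp(-k^2/12)/6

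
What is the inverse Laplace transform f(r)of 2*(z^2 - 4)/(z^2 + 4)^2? 2*r*cos(2*r)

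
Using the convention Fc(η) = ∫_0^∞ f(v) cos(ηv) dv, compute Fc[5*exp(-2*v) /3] 10/(3*(η^2 + 4) ) 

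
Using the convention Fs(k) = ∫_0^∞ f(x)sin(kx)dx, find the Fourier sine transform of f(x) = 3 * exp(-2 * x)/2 3 * k/(2 * (k^2 + 4))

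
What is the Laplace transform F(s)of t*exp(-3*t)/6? 1/(6*(s + 3)^2)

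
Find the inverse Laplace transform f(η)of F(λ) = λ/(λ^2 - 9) cosh(3 * η)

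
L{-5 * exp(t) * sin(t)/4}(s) -5/(4 * (s - 1)^2 + 4)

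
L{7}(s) 7/s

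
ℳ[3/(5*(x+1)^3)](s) 3*pi*(s - 2)*(s - 1)/(10*sin(pi*s))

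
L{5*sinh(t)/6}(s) 5/(6*(s^2 - 1))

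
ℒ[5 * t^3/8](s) 15/(4 * s^4)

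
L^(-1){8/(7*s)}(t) 8/7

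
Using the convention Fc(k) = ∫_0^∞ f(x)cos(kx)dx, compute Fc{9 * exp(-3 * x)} 27/(k^2 + 9)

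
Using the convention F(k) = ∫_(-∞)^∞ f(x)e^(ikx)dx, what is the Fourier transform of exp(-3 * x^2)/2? sqrt(3) * sqrt(pi) * exp(-k^2/12)/6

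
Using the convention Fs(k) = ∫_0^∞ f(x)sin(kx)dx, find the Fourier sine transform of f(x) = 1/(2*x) pi/4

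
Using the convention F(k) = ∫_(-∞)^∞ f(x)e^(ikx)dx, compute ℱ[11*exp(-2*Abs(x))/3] 44/(3*(k^2 + 4))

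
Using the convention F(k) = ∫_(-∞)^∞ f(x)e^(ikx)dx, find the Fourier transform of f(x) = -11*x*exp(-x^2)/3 -11*I*sqrt(pi)*k*exp(-k^2/4)/6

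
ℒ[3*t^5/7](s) 360/(7*s^6)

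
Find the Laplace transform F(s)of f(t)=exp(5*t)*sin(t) 1/((s - 5)^2 + 1)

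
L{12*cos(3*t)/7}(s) 12*s/(7*(s^2 + 9))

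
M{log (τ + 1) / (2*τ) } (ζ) -pi*csc (pi*ζ) / (2*ζ - 2) 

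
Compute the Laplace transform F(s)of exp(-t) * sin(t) 1/((s + 1)^2 + 1)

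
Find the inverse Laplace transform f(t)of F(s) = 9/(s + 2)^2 9 * t * exp(-2 * t)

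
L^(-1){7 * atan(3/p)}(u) 7 * sin(3 * u)/u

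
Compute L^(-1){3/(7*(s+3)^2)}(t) 3*t*exp(-3*t)/7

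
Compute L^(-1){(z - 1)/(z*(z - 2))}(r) exp(r)*cosh(r)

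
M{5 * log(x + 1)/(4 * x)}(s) -5 * pi * csc(pi * s)/(4 * s - 4)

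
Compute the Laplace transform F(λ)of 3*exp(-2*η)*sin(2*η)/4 3/(2*((λ + 2)^2 + 4))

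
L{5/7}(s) 5/(7*s) 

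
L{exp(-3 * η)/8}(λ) 1/(8 * (λ + 3))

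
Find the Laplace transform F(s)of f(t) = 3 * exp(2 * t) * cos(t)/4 3 * (s - 2)/(4 * ((s - 2)^2 + 1))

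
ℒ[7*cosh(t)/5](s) 7*s/(5*(s^2 - 1))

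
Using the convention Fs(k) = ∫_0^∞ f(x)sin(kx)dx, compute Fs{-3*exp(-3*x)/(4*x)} -3*atan(k/3)/4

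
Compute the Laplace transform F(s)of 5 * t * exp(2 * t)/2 5/(2 * (s - 2)^2)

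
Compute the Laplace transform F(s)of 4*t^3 24/s^4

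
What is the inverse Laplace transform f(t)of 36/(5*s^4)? 6*t^3/5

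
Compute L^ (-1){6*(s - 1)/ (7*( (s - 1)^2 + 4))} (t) 6*exp (t)*cos (2*t)/7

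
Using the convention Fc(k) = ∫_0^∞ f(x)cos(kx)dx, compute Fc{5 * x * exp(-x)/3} 5 * (1 - k^2)/(3 * (k^2 + 1)^2)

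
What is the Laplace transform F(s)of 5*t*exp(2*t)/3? 5/(3*(s - 2)^2)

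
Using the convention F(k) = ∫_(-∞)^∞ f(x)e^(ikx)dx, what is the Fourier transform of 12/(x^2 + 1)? 12*pi*exp(-Abs(k))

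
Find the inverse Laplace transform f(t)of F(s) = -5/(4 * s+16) -5 * exp(-4 * t)/4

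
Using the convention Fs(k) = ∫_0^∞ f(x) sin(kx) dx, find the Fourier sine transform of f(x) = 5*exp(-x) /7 5*k/(7*(k^2+1) ) 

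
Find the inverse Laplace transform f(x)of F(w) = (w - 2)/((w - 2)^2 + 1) exp(2*x)*cos(x)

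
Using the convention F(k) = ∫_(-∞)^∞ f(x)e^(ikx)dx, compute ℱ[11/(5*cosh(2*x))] 11*pi/(10*cosh(pi*k/4))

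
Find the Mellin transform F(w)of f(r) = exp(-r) gamma(w)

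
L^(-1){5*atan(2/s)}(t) 5*sin(2*t)/t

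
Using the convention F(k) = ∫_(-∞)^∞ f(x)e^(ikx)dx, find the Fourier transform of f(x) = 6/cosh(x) 6*pi/cosh(pi*k/2)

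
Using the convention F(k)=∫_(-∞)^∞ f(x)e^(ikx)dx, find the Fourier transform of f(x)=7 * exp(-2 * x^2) 7 * sqrt(2) * sqrt(pi) * exp(-k^2/8)/2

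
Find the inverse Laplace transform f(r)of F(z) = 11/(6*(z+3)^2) 11*r*exp(-3*r)/6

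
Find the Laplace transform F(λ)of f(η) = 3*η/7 3/(7*λ^2)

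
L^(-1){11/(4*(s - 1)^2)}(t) 11*t*exp(t)/4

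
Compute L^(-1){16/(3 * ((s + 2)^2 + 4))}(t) 8 * exp(-2 * t) * sin(2 * t)/3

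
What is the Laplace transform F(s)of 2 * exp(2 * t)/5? 2/(5 * (s - 2))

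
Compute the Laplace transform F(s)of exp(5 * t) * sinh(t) 1/((s - 5)^2 - 1)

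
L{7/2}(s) 7/(2 * s)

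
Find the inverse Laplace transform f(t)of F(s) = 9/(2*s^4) 3*t^3/4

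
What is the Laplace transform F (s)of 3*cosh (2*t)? 3*s/ (s^2 - 4)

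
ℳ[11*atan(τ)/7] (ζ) -11*pi*sec(pi*ζ/2)/(14*ζ)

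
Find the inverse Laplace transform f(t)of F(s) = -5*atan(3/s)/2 -5*sin(3*t)/(2*t)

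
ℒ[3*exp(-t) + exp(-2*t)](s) 3/(s + 1) + 1/(s + 2)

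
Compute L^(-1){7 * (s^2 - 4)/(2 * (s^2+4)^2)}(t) 7 * t * cos(2 * t)/2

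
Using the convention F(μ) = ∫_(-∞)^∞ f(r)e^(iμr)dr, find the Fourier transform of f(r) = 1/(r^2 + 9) pi*exp(-3*Abs(μ))/3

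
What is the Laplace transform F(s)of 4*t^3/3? 8/s^4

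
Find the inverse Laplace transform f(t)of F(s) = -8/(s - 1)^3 -4 * t^2 * exp(t)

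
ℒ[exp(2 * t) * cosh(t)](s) (s - 2)/((s - 2)^2-1)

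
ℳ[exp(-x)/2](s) gamma(s)/2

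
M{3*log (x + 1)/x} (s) -3*pi*csc (pi*s)/ (s - 1)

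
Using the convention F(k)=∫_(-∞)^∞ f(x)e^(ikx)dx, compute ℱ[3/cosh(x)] 3*pi/cosh(pi*k/2)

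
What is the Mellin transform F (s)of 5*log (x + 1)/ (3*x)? -5*pi*csc (pi*s)/ (3*s - 3)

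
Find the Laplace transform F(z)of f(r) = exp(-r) 1/(z + 1)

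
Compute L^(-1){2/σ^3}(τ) τ^2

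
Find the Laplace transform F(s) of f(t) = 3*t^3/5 18/(5*s^4) 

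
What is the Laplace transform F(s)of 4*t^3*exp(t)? 24/(s - 1)^4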